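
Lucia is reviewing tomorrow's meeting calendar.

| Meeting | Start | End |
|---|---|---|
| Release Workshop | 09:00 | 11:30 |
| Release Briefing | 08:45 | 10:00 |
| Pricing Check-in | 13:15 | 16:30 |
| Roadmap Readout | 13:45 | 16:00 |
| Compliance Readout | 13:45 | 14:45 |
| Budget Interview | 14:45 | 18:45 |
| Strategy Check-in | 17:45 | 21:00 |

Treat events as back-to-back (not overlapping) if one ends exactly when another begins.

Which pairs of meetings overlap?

Budget Interview & Pricing Check-in, Budget Interview & Roadmap Readout, Budget Interview & Strategy Check-in, Compliance Readout & Pricing Check-in, Compliance Readout & Roadmap Readout, Pricing Check-in & Roadmap Readout, Release Briefing & Release Workshop

Check each pair: they overlap iff neither finishes before the other starts.
Sorted by start: Release Briefing, Release Workshop, Pricing Check-in, Roadmap Readout, Compliance Readout, Budget Interview, Strategy Check-in.
Release Workshop starts before Release Briefing ends → Release Briefing and Release Workshop overlap.
Pricing Check-in starts after Release Briefing ends; Release Briefing is clear from here.
Pricing Check-in starts after Release Workshop ends; Release Workshop is clear from here.
Roadmap Readout starts before Pricing Check-in ends → Pricing Check-in and Roadmap Readout overlap.
Compliance Readout starts before Pricing Check-in ends → Pricing Check-in and Compliance Readout overlap.
Budget Interview starts before Pricing Check-in ends → Pricing Check-in and Budget Interview overlap.
Strategy Check-in starts after Pricing Check-in ends.
Compliance Readout starts before Roadmap Readout ends → Roadmap Readout and Compliance Readout overlap.
Budget Interview starts before Roadmap Readout ends → Roadmap Readout and Budget Interview overlap.
Strategy Check-in starts after Roadmap Readout ends.
Budget Interview starts exactly when Compliance Readout ends (back-to-back, no overlap); Compliance Readout is clear from here.
Strategy Check-in starts before Budget Interview ends → Budget Interview and Strategy Check-in overlap.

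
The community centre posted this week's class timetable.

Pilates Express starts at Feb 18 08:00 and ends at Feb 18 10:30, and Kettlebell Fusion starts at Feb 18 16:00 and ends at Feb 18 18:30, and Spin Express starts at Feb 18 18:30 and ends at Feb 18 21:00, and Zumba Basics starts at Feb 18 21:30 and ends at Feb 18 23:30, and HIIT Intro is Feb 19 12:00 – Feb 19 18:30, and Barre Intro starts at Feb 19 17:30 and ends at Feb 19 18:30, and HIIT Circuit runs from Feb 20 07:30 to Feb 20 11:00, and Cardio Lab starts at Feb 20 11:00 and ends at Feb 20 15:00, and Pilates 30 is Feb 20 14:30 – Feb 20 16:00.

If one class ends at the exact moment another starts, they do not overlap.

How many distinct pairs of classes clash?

2

Sorted by start: Pilates Express, Kettlebell Fusion, Spin Express, Zumba Basics, HIIT Intro, Barre Intro, HIIT Circuit, Cardio Lab, Pilates 30.
Kettlebell Fusion starts after Pilates Express ends — done with Pilates Express.
Spin Express starts exactly when Kettlebell Fusion ends (back-to-back, no overlap) — done with Kettlebell Fusion.
Zumba Basics starts after Spin Express ends — done with Spin Express.
HIIT Intro starts after Zumba Basics ends — done with Zumba Basics.
Barre Intro starts before HIIT Intro ends → HIIT Intro and Barre Intro overlap.
HIIT Circuit starts after HIIT Intro ends — done with HIIT Intro.
HIIT Circuit starts after Barre Intro ends — done with Barre Intro.
Cardio Lab starts exactly when HIIT Circuit ends (back-to-back, no overlap) — done with HIIT Circuit.
Pilates 30 starts before Cardio Lab ends → Cardio Lab and Pilates 30 overlap.
Overlapping pairs: Barre Intro & HIIT Intro, Cardio Lab & Pilates 30 — 2 in total.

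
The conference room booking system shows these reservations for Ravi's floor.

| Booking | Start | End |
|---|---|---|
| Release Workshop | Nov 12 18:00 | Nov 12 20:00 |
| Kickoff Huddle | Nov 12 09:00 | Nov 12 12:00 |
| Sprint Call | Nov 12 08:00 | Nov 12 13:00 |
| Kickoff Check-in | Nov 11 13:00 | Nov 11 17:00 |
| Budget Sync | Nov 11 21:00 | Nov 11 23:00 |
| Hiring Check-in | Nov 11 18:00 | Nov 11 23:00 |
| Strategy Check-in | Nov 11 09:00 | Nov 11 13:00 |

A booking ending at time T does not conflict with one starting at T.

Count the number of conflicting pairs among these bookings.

Sorted by start: Strategy Check-in, Kickoff Check-in, Hiring Check-in, Budget Sync, Sprint Call, Kickoff Huddle, Release Workshop.
Kickoff Check-in starts exactly when Strategy Check-in ends (back-to-back, no overlap), so nothing later overlaps Strategy Check-in either.
Hiring Check-in starts after Kickoff Check-in ends, so nothing later overlaps Kickoff Check-in either.
Budget Sync starts before Hiring Check-in ends → Hiring Check-in and Budget Sync overlap.
Sprint Call starts after Hiring Check-in ends, so nothing later overlaps Hiring Check-in either.
Sprint Call starts after Budget Sync ends, so nothing later overlaps Budget Sync either.
Kickoff Huddle starts before Sprint Call ends → Sprint Call and Kickoff Huddle overlap.
Release Workshop starts after Sprint Call ends.
Release Workshop starts after Kickoff Huddle ends.
Overlapping pairs: Budget Sync & Hiring Check-in, Kickoff Huddle & Sprint Call — 2 in total.

2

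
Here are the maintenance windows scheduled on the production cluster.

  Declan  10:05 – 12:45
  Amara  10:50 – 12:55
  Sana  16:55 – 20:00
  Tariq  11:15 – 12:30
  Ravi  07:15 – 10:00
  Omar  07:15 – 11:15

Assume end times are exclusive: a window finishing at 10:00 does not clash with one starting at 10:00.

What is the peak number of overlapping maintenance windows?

3

Sort all start/end points and keep a running count:
07:15 start Omar → 1
07:15 start Ravi → 2
10:00 end Ravi → 1
10:05 start Declan → 2
10:50 start Amara → 3
11:15 end Omar → 2
11:15 start Tariq → 3
12:30 end Tariq → 2
12:45 end Declan → 1
12:55 end Amara → 0
16:55 start Sana → 1
20:00 end Sana → 0
Peak is 3, at 10:50 (Amara, Declan, Omar).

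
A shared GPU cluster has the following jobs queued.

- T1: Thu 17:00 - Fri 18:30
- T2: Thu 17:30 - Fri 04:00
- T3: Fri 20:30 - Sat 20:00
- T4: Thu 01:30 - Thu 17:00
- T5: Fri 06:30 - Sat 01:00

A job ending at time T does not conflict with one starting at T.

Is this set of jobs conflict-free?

No

Sorted by start: T4, T1, T2, T5, T3.
T1 starts exactly when T4 ends (back-to-back, no overlap), so nothing later overlaps T4 either.
T2 starts before T1 ends → T1 and T2 overlap.
That's a conflict, so the schedule is not conflict-free.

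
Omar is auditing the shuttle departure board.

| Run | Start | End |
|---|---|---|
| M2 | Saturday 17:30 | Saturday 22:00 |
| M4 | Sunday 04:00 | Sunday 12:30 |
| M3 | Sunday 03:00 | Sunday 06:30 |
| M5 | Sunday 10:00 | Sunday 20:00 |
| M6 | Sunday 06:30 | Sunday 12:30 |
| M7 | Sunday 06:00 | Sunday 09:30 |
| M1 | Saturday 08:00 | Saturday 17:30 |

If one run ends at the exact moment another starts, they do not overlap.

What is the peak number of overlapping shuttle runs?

Sweep the timeline, counting +1 at each start and −1 at each end (ends before starts at a tie):
Saturday 08:00 start M1 → 1
Saturday 17:30 end M1 → 0
Saturday 17:30 start M2 → 1
Saturday 22:00 end M2 → 0
Sunday 03:00 start M3 → 1
Sunday 04:00 start M4 → 2
Sunday 06:00 start M7 → 3
Sunday 06:30 end M3 → 2
Sunday 06:30 start M6 → 3
Sunday 09:30 end M7 → 2
Sunday 10:00 start M5 → 3
Sunday 12:30 end M4 → 2
Sunday 12:30 end M6 → 1
Sunday 20:00 end M5 → 0
Peak is 3, at Sunday 06:00 (M3, M4, M7).

3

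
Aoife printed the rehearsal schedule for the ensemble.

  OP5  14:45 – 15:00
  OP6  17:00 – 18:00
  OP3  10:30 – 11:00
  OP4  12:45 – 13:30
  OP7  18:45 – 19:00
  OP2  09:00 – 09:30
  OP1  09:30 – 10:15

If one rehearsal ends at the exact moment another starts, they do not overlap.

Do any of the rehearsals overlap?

No

Sorted by start: OP2, OP1, OP3, OP4, OP5, OP6, OP7.
OP1 starts exactly when OP2 ends (back-to-back, no overlap), so nothing later overlaps OP2 either.
OP3 starts after OP1 ends, so nothing later overlaps OP1 either.
OP4 starts after OP3 ends, so nothing later overlaps OP3 either.
OP5 starts after OP4 ends, so nothing later overlaps OP4 either.
OP6 starts after OP5 ends, so nothing later overlaps OP5 either.
OP7 starts after OP6 ends.
Every pair is clear; the schedule has no overlaps.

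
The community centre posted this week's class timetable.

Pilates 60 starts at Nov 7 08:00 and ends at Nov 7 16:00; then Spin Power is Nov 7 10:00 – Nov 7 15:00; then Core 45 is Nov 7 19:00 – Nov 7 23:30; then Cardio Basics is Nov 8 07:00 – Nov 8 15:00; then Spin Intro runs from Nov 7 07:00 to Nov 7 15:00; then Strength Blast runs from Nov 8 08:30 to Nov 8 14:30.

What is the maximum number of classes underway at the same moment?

Walk through starts and ends in time order (an end at T is processed before a start at T):
Nov 7 07:00 start Spin Intro → 1
Nov 7 08:00 start Pilates 60 → 2
Nov 7 10:00 start Spin Power → 3
Nov 7 15:00 end Spin Intro → 2
Nov 7 15:00 end Spin Power → 1
Nov 7 16:00 end Pilates 60 → 0
Nov 7 19:00 start Core 45 → 1
Nov 7 23:30 end Core 45 → 0
Nov 8 07:00 start Cardio Basics → 1
Nov 8 08:30 start Strength Blast → 2
Nov 8 14:30 end Strength Blast → 1
Nov 8 15:00 end Cardio Basics → 0
Peak is 3, at Nov 7 10:00 (Pilates 60, Spin Intro, Spin Power).

3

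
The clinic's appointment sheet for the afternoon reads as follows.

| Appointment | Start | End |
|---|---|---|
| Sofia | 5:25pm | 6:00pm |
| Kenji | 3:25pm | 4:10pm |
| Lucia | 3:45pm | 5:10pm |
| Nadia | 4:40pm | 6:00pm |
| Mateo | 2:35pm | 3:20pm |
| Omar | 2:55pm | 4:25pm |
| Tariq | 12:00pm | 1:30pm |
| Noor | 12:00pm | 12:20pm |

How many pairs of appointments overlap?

7

Check each pair: they overlap iff neither finishes before the other starts.
Sorted by start: Noor, Tariq, Mateo, Omar, Kenji, Lucia, Nadia, Sofia.
Tariq starts before Noor ends → Noor and Tariq overlap.
Mateo starts after Noor ends; Noor is clear from here.
Mateo starts after Tariq ends; Tariq is clear from here.
Omar starts before Mateo ends → Mateo and Omar overlap.
Kenji starts after Mateo ends; Mateo is clear from here.
Kenji starts before Omar ends → Omar and Kenji overlap.
Lucia starts before Omar ends → Omar and Lucia overlap.
Nadia starts after Omar ends; Omar is clear from here.
Lucia starts before Kenji ends → Kenji and Lucia overlap.
Nadia starts after Kenji ends; Kenji is clear from here.
Nadia starts before Lucia ends → Lucia and Nadia overlap.
Sofia starts after Lucia ends.
Sofia starts before Nadia ends → Nadia and Sofia overlap.
Overlapping pairs: Kenji & Lucia, Kenji & Omar, Lucia & Nadia, Lucia & Omar, Mateo & Omar, Nadia & Sofia, Noor & Tariq — 7 in total.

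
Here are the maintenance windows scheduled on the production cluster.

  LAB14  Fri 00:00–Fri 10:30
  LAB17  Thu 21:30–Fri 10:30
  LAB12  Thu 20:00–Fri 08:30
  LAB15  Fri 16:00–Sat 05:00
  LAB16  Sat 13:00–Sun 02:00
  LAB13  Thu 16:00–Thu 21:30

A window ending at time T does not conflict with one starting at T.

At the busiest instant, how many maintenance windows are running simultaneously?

Sort all start/end points and keep a running count:
Thu 16:00 start LAB13 → 1
Thu 20:00 start LAB12 → 2
Thu 21:30 end LAB13 → 1
Thu 21:30 start LAB17 → 2
Fri 00:00 start LAB14 → 3
Fri 08:30 end LAB12 → 2
Fri 10:30 end LAB14 → 1
Fri 10:30 end LAB17 → 0
Fri 16:00 start LAB15 → 1
Sat 05:00 end LAB15 → 0
Sat 13:00 start LAB16 → 1
Sun 02:00 end LAB16 → 0
Peak is 3, at Fri 00:00 (LAB12, LAB14, LAB17).

3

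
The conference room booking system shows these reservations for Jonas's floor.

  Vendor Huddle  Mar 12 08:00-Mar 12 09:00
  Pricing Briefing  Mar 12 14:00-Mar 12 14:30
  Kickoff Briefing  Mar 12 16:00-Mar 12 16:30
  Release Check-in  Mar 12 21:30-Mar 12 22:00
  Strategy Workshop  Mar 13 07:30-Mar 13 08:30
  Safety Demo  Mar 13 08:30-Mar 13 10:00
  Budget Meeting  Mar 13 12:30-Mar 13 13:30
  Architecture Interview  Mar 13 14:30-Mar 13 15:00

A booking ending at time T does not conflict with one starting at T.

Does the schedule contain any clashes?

Sorted by start: Vendor Huddle, Pricing Briefing, Kickoff Briefing, Release Check-in, Strategy Workshop, Safety Demo, Budget Meeting, Architecture Interview.
Pricing Briefing starts after Vendor Huddle ends, so Vendor Huddle has no further overlaps.
Kickoff Briefing starts after Pricing Briefing ends, so Pricing Briefing has no further overlaps.
Release Check-in starts after Kickoff Briefing ends, so Kickoff Briefing has no further overlaps.
Strategy Workshop starts after Release Check-in ends, so Release Check-in has no further overlaps.
Safety Demo starts exactly when Strategy Workshop ends (back-to-back, no overlap), so Strategy Workshop has no further overlaps.
Budget Meeting starts after Safety Demo ends, so Safety Demo has no further overlaps.
Architecture Interview starts after Budget Meeting ends.
Every pair is clear; the schedule has no overlaps.

No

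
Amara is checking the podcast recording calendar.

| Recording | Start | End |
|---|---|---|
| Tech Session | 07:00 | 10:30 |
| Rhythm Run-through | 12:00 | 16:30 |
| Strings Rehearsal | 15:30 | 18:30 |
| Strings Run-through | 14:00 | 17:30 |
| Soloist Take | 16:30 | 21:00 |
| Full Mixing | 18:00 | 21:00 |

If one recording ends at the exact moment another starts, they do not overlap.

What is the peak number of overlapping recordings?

Sort all start/end points and keep a running count:
07:00 start Tech Session → 1
10:30 end Tech Session → 0
12:00 start Rhythm Run-through → 1
14:00 start Strings Run-through → 2
15:30 start Strings Rehearsal → 3
16:30 end Rhythm Run-through → 2
16:30 start Soloist Take → 3
17:30 end Strings Run-through → 2
18:00 start Full Mixing → 3
18:30 end Strings Rehearsal → 2
21:00 end Full Mixing → 1
21:00 end Soloist Take → 0
Peak is 3, at 15:30 (Rhythm Run-through, Strings Rehearsal, Strings Run-through).

3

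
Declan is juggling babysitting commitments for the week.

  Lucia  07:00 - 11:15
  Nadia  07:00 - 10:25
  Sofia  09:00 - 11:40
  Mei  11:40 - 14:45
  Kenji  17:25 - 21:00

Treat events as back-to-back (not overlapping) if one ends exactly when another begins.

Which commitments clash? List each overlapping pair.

Lucia & Nadia, Lucia & Sofia, Nadia & Sofia

Sorted by start: Lucia, Nadia, Sofia, Mei, Kenji.
Nadia starts before Lucia ends → Lucia and Nadia overlap.
Sofia starts before Lucia ends → Lucia and Sofia overlap.
Mei starts after Lucia ends, so Lucia has no further overlaps.
Sofia starts before Nadia ends → Nadia and Sofia overlap.
Mei starts after Nadia ends, so Nadia has no further overlaps.
Mei starts exactly when Sofia ends (back-to-back, no overlap), so Sofia has no further overlaps.
Kenji starts after Mei ends.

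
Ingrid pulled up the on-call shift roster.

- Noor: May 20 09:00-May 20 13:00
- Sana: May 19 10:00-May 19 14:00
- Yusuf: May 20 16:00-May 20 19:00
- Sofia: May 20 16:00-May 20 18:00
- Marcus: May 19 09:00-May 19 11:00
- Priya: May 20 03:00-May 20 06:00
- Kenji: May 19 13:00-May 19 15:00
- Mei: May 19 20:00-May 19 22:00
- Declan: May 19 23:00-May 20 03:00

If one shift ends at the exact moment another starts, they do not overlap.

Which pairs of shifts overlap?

Kenji & Sana, Marcus & Sana, Sofia & Yusuf

Sorted by start: Marcus, Sana, Kenji, Mei, Declan, Priya, Noor, Yusuf, Sofia.
Sana starts before Marcus ends → Marcus and Sana overlap.
Kenji starts after Marcus ends, so nothing later overlaps Marcus either.
Kenji starts before Sana ends → Sana and Kenji overlap.
Mei starts after Sana ends, so nothing later overlaps Sana either.
Mei starts after Kenji ends, so nothing later overlaps Kenji either.
Declan starts after Mei ends, so nothing later overlaps Mei either.
Priya starts exactly when Declan ends (back-to-back, no overlap), so nothing later overlaps Declan either.
Noor starts after Priya ends, so nothing later overlaps Priya either.
Yusuf starts after Noor ends, so nothing later overlaps Noor either.
Sofia starts before Yusuf ends → Yusuf and Sofia overlap.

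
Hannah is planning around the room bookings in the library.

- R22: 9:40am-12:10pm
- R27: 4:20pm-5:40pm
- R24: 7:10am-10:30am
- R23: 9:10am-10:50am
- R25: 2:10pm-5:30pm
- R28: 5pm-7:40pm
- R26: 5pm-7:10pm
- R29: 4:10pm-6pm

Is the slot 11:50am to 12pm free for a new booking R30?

R24: ends 10:30am at or before R30 starts 11:50am → clear.
R23: ends 10:50am at or before R30 starts 11:50am → clear.
R22: starts 9:40am before R30 ends 12pm, and ends 12:10pm after R30 starts 11:50am → overlap.
R25: starts 2:10pm at or after R30 ends 12pm → clear.
R29: starts 4:10pm at or after R30 ends 12pm → clear.
R27: starts 4:20pm at or after R30 ends 12pm → clear.
R26: starts 5pm at or after R30 ends 12pm → clear.
R28: starts 5pm at or after R30 ends 12pm → clear.
R30 overlaps R22.

No — it overlaps R22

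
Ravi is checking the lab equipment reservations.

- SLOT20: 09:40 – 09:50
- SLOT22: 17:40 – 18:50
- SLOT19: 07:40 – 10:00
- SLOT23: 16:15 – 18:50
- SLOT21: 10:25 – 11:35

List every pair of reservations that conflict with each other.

Two intervals overlap when each starts before the other ends.
Sorted by start: SLOT19, SLOT20, SLOT21, SLOT23, SLOT22.
SLOT20 starts before SLOT19 ends → SLOT19 and SLOT20 overlap.
SLOT21 starts after SLOT19 ends; SLOT19 is clear from here.
SLOT21 starts after SLOT20 ends; SLOT20 is clear from here.
SLOT23 starts after SLOT21 ends; SLOT21 is clear from here.
SLOT22 starts before SLOT23 ends → SLOT23 and SLOT22 overlap.

SLOT19 & SLOT20, SLOT22 & SLOT23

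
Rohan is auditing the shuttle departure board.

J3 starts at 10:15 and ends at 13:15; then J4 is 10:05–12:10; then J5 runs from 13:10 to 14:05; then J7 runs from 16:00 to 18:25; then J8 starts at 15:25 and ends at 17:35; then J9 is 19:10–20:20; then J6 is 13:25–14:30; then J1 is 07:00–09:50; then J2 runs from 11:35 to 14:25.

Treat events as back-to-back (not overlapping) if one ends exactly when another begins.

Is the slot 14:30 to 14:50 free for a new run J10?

Yes — the slot is free

J1: ends 09:50 at or before J10 starts 14:30 → clear.
J4: ends 12:10 at or before J10 starts 14:30 → clear.
J3: ends 13:15 at or before J10 starts 14:30 → clear.
J2: ends 14:25 at or before J10 starts 14:30 → clear.
J5: ends 14:05 at or before J10 starts 14:30 → clear.
J6: ends 14:30 at or before J10 starts 14:30 → clear.
J8: starts 15:25 at or after J10 ends 14:50 → clear.
J7: starts 16:00 at or after J10 ends 14:50 → clear.
J9: starts 19:10 at or after J10 ends 14:50 → clear.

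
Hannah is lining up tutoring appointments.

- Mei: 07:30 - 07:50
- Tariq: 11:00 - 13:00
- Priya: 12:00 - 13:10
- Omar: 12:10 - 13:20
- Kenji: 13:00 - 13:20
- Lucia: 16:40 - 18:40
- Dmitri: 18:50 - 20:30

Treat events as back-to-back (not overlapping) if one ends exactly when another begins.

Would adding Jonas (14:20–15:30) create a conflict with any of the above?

No — it doesn't clash with anything

Mei: ends 07:50 at or before Jonas starts 14:20 → clear.
Tariq: ends 13:00 at or before Jonas starts 14:20 → clear.
Priya: ends 13:10 at or before Jonas starts 14:20 → clear.
Omar: ends 13:20 at or before Jonas starts 14:20 → clear.
Kenji: ends 13:20 at or before Jonas starts 14:20 → clear.
Lucia: starts 16:40 at or after Jonas ends 15:30 → clear.
Dmitri: starts 18:50 at or after Jonas ends 15:30 → clear.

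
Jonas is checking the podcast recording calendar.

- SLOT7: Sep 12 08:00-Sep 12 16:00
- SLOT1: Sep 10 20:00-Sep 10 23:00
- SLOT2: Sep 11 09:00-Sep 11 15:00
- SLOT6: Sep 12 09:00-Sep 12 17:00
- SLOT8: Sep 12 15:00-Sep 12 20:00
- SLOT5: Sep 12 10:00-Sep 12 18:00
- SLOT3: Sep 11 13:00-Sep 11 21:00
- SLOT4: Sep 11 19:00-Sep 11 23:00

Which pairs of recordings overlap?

Check each pair: they overlap iff neither finishes before the other starts.
Sorted by start: SLOT1, SLOT2, SLOT3, SLOT4, SLOT7, SLOT6, SLOT5, SLOT8.
SLOT2 starts after SLOT1 ends, so SLOT1 has no further overlaps.
SLOT3 starts before SLOT2 ends → SLOT2 and SLOT3 overlap.
SLOT4 starts after SLOT2 ends, so SLOT2 has no further overlaps.
SLOT4 starts before SLOT3 ends → SLOT3 and SLOT4 overlap.
SLOT7 starts after SLOT3 ends, so SLOT3 has no further overlaps.
SLOT7 starts after SLOT4 ends, so SLOT4 has no further overlaps.
SLOT6 starts before SLOT7 ends → SLOT7 and SLOT6 overlap.
SLOT5 starts before SLOT7 ends → SLOT7 and SLOT5 overlap.
SLOT8 starts before SLOT7 ends → SLOT7 and SLOT8 overlap.
SLOT5 starts before SLOT6 ends → SLOT6 and SLOT5 overlap.
SLOT8 starts before SLOT6 ends → SLOT6 and SLOT8 overlap.
SLOT8 starts before SLOT5 ends → SLOT5 and SLOT8 overlap.

SLOT2 & SLOT3, SLOT3 & SLOT4, SLOT5 & SLOT6, SLOT5 & SLOT7, SLOT5 & SLOT8, SLOT6 & SLOT7, SLOT6 & SLOT8, SLOT7 & SLOT8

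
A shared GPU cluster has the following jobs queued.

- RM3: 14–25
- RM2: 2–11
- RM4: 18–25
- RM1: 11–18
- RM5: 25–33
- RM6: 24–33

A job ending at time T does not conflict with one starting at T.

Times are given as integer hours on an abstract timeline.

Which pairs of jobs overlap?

Two intervals overlap when each starts before the other ends.
Sorted by start: RM2, RM1, RM3, RM4, RM6, RM5.
RM1 starts exactly when RM2 ends (back-to-back, no overlap); RM2 is clear from here.
RM3 starts before RM1 ends → RM1 and RM3 overlap.
RM4 starts exactly when RM1 ends (back-to-back, no overlap); RM1 is clear from here.
RM4 starts before RM3 ends → RM3 and RM4 overlap.
RM6 starts before RM3 ends → RM3 and RM6 overlap.
RM5 starts exactly when RM3 ends (back-to-back, no overlap).
RM6 starts before RM4 ends → RM4 and RM6 overlap.
RM5 starts exactly when RM4 ends (back-to-back, no overlap).
RM5 starts before RM6 ends → RM6 and RM5 overlap.

RM1 & RM3, RM3 & RM4, RM3 & RM6, RM4 & RM6, RM5 & RM6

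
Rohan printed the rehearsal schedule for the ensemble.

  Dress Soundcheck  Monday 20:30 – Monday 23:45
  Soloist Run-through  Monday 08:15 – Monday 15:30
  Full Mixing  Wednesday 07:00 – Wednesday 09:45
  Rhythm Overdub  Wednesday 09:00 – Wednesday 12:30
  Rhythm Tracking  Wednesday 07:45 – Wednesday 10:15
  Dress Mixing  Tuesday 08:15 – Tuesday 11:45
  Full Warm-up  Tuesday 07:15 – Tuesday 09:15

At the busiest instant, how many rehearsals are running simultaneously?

Sort all start/end points and keep a running count:
Monday 08:15 start Soloist Run-through → 1
Monday 15:30 end Soloist Run-through → 0
Monday 20:30 start Dress Soundcheck → 1
Monday 23:45 end Dress Soundcheck → 0
Tuesday 07:15 start Full Warm-up → 1
Tuesday 08:15 start Dress Mixing → 2
Tuesday 09:15 end Full Warm-up → 1
Tuesday 11:45 end Dress Mixing → 0
Wednesday 07:00 start Full Mixing → 1
Wednesday 07:45 start Rhythm Tracking → 2
Wednesday 09:00 start Rhythm Overdub → 3
Wednesday 09:45 end Full Mixing → 2
Wednesday 10:15 end Rhythm Tracking → 1
Wednesday 12:30 end Rhythm Overdub → 0
Peak is 3, at Wednesday 09:00 (Full Mixing, Rhythm Overdub, Rhythm Tracking).

3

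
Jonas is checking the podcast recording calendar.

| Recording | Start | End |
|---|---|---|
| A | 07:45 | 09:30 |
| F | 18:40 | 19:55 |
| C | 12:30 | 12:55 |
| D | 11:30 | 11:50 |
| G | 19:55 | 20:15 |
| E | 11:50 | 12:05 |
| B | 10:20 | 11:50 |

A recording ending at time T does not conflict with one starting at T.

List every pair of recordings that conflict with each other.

B & D

Two intervals overlap when each starts before the other ends.
Sorted by start: A, B, D, E, C, F, G.
B starts after A ends; A is clear from here.
D starts before B ends → B and D overlap.
E starts exactly when B ends (back-to-back, no overlap); B is clear from here.
E starts exactly when D ends (back-to-back, no overlap); D is clear from here.
C starts after E ends; E is clear from here.
F starts after C ends; C is clear from here.
G starts exactly when F ends (back-to-back, no overlap).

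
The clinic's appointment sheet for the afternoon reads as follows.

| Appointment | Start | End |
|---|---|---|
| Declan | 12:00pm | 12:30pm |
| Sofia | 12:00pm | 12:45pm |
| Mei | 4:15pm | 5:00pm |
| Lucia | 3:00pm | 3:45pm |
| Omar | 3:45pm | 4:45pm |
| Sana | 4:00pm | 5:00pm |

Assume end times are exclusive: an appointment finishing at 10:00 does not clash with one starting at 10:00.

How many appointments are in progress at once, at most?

Sweep the timeline, counting +1 at each start and −1 at each end (ends before starts at a tie):
12:00pm start Declan → 1
12:00pm start Sofia → 2
12:30pm end Declan → 1
12:45pm end Sofia → 0
3:00pm start Lucia → 1
3:45pm end Lucia → 0
3:45pm start Omar → 1
4:00pm start Sana → 2
4:15pm start Mei → 3
4:45pm end Omar → 2
5:00pm end Mei → 1
5:00pm end Sana → 0
Peak is 3, at 4:15pm (Mei, Omar, Sana).

3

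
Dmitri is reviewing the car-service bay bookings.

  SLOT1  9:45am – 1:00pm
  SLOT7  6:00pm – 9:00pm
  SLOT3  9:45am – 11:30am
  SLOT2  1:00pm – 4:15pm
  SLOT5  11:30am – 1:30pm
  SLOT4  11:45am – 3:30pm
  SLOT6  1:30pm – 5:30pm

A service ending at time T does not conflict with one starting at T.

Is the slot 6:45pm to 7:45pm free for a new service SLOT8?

SLOT1: ends 1:00pm at or before SLOT8 starts 6:45pm → clear.
SLOT3: ends 11:30am at or before SLOT8 starts 6:45pm → clear.
SLOT5: ends 1:30pm at or before SLOT8 starts 6:45pm → clear.
SLOT4: ends 3:30pm at or before SLOT8 starts 6:45pm → clear.
SLOT2: ends 4:15pm at or before SLOT8 starts 6:45pm → clear.
SLOT6: ends 5:30pm at or before SLOT8 starts 6:45pm → clear.
SLOT7: starts 6:00pm before SLOT8 ends 7:45pm, and ends 9:00pm after SLOT8 starts 6:45pm → overlap.
SLOT8 overlaps SLOT7.

No — it overlaps SLOT7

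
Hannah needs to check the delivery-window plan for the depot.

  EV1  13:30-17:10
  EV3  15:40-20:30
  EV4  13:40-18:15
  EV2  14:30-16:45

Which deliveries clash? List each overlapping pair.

EV1 & EV2, EV1 & EV3, EV1 & EV4, EV2 & EV3, EV2 & EV4, EV3 & EV4

Sorted by start: EV1, EV4, EV2, EV3.
EV4 starts before EV1 ends → EV1 and EV4 overlap.
EV2 starts before EV1 ends → EV1 and EV2 overlap.
EV3 starts before EV1 ends → EV1 and EV3 overlap.
EV2 starts before EV4 ends → EV4 and EV2 overlap.
EV3 starts before EV4 ends → EV4 and EV3 overlap.
EV3 starts before EV2 ends → EV2 and EV3 overlap.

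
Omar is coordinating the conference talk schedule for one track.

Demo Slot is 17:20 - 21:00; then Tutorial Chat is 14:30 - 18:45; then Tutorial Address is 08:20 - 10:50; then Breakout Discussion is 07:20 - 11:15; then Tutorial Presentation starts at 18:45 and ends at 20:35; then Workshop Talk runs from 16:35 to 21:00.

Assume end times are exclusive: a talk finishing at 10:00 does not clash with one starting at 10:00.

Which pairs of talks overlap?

Check each pair: they overlap iff neither finishes before the other starts.
Sorted by start: Breakout Discussion, Tutorial Address, Tutorial Chat, Workshop Talk, Demo Slot, Tutorial Presentation.
Tutorial Address starts before Breakout Discussion ends → Breakout Discussion and Tutorial Address overlap.
Tutorial Chat starts after Breakout Discussion ends, so Breakout Discussion has no further overlaps.
Tutorial Chat starts after Tutorial Address ends, so Tutorial Address has no further overlaps.
Workshop Talk starts before Tutorial Chat ends → Tutorial Chat and Workshop Talk overlap.
Demo Slot starts before Tutorial Chat ends → Tutorial Chat and Demo Slot overlap.
Tutorial Presentation starts exactly when Tutorial Chat ends (back-to-back, no overlap).
Demo Slot starts before Workshop Talk ends → Workshop Talk and Demo Slot overlap.
Tutorial Presentation starts before Workshop Talk ends → Workshop Talk and Tutorial Presentation overlap.
Tutorial Presentation starts before Demo Slot ends → Demo Slot and Tutorial Presentation overlap.

Breakout Discussion & Tutorial Address, Demo Slot & Tutorial Chat, Demo Slot & Tutorial Presentation, Demo Slot & Workshop Talk, Tutorial Chat & Workshop Talk, Tutorial Presentation & Workshop Talk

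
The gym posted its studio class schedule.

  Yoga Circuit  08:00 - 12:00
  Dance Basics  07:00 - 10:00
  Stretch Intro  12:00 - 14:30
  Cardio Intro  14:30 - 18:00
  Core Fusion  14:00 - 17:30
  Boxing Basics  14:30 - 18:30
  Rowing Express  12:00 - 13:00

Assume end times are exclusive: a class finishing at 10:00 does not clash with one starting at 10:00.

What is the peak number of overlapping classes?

Walk through starts and ends in time order (an end at T is processed before a start at T):
07:00 start Dance Basics → 1
08:00 start Yoga Circuit → 2
10:00 end Dance Basics → 1
12:00 end Yoga Circuit → 0
12:00 start Rowing Express → 1
12:00 start Stretch Intro → 2
13:00 end Rowing Express → 1
14:00 start Core Fusion → 2
14:30 end Stretch Intro → 1
14:30 start Boxing Basics → 2
14:30 start Cardio Intro → 3
17:30 end Core Fusion → 2
18:00 end Cardio Intro → 1
18:30 end Boxing Basics → 0
Peak is 3, at 14:30 (Boxing Basics, Cardio Intro, Core Fusion).

3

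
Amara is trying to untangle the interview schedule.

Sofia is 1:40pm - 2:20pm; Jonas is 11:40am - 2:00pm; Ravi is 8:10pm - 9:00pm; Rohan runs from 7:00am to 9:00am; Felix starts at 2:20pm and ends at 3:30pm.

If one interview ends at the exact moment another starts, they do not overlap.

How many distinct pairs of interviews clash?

1

Two intervals overlap when each starts before the other ends.
Sorted by start: Rohan, Jonas, Sofia, Felix, Ravi.
Jonas starts after Rohan ends — done with Rohan.
Sofia starts before Jonas ends → Jonas and Sofia overlap.
Felix starts after Jonas ends — done with Jonas.
Felix starts exactly when Sofia ends (back-to-back, no overlap) — done with Sofia.
Ravi starts after Felix ends.
Overlapping pairs: Jonas & Sofia — 1 in total.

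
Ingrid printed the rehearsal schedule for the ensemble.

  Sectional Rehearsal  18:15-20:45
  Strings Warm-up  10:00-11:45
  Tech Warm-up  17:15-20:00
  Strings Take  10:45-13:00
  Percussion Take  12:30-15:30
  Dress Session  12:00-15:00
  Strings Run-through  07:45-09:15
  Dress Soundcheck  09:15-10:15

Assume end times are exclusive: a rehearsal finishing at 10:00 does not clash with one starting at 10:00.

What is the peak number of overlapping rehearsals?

Sort all start/end points and keep a running count:
07:45 start Strings Run-through → 1
09:15 end Strings Run-through → 0
09:15 start Dress Soundcheck → 1
10:00 start Strings Warm-up → 2
10:15 end Dress Soundcheck → 1
10:45 start Strings Take → 2
11:45 end Strings Warm-up → 1
12:00 start Dress Session → 2
12:30 start Percussion Take → 3
13:00 end Strings Take → 2
15:00 end Dress Session → 1
15:30 end Percussion Take → 0
17:15 start Tech Warm-up → 1
18:15 start Sectional Rehearsal → 2
20:00 end Tech Warm-up → 1
20:45 end Sectional Rehearsal → 0
Peak is 3, at 12:30 (Dress Session, Percussion Take, Strings Take).

3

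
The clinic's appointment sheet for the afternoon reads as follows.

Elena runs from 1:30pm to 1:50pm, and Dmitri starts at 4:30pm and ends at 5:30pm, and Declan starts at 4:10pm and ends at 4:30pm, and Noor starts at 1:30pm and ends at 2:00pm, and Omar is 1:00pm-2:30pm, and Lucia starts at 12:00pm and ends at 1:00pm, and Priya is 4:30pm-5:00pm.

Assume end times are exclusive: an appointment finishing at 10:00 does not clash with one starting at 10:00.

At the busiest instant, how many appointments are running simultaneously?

Walk through starts and ends in time order (an end at T is processed before a start at T):
12:00pm start Lucia → 1
1:00pm end Lucia → 0
1:00pm start Omar → 1
1:30pm start Elena → 2
1:30pm start Noor → 3
1:50pm end Elena → 2
2:00pm end Noor → 1
2:30pm end Omar → 0
4:10pm start Declan → 1
4:30pm end Declan → 0
4:30pm start Dmitri → 1
4:30pm start Priya → 2
5:00pm end Priya → 1
5:30pm end Dmitri → 0
Peak is 3, at 1:30pm (Elena, Noor, Omar).

3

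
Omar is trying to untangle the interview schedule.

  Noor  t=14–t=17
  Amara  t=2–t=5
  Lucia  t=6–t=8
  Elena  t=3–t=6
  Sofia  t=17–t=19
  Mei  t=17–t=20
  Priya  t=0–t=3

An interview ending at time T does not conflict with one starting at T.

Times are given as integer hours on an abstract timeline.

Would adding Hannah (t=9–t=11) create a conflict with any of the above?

Priya: ends t=3 at or before Hannah starts t=9 → clear.
Amara: ends t=5 at or before Hannah starts t=9 → clear.
Elena: ends t=6 at or before Hannah starts t=9 → clear.
Lucia: ends t=8 at or before Hannah starts t=9 → clear.
Noor: starts t=14 at or after Hannah ends t=11 → clear.
Sofia: starts t=17 at or after Hannah ends t=11 → clear.
Mei: starts t=17 at or after Hannah ends t=11 → clear.

No — it doesn't clash with anything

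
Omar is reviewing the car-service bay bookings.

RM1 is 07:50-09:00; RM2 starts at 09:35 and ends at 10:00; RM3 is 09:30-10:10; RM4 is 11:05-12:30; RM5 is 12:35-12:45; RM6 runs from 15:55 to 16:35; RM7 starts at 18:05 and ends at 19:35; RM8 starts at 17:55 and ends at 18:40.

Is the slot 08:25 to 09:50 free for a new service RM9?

RM1: starts 07:50 before RM9 ends 09:50, and ends 09:00 after RM9 starts 08:25 → overlap.
RM3: starts 09:30 before RM9 ends 09:50, and ends 10:10 after RM9 starts 08:25 → overlap.
RM2: starts 09:35 before RM9 ends 09:50, and ends 10:00 after RM9 starts 08:25 → overlap.
RM4: starts 11:05 at or after RM9 ends 09:50 → clear.
RM5: starts 12:35 at or after RM9 ends 09:50 → clear.
RM6: starts 15:55 at or after RM9 ends 09:50 → clear.
RM8: starts 17:55 at or after RM9 ends 09:50 → clear.
RM7: starts 18:05 at or after RM9 ends 09:50 → clear.
RM9 overlaps RM1, RM2, RM3.

No — it overlaps RM1, RM2, RM3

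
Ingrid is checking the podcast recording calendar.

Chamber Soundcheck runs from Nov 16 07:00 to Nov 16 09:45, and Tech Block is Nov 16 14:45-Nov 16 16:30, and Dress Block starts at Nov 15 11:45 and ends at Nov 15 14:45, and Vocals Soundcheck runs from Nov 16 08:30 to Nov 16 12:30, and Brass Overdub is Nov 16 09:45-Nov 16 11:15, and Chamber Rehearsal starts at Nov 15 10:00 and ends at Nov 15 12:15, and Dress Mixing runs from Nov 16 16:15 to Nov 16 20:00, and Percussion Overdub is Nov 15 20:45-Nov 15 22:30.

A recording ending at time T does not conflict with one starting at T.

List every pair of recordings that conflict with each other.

Brass Overdub & Vocals Soundcheck, Chamber Rehearsal & Dress Block, Chamber Soundcheck & Vocals Soundcheck, Dress Mixing & Tech Block

Check each pair: they overlap iff neither finishes before the other starts.
Sorted by start: Chamber Rehearsal, Dress Block, Percussion Overdub, Chamber Soundcheck, Vocals Soundcheck, Brass Overdub, Tech Block, Dress Mixing.
Dress Block starts before Chamber Rehearsal ends → Chamber Rehearsal and Dress Block overlap.
Percussion Overdub starts after Chamber Rehearsal ends, so nothing later overlaps Chamber Rehearsal either.
Percussion Overdub starts after Dress Block ends, so nothing later overlaps Dress Block either.
Chamber Soundcheck starts after Percussion Overdub ends, so nothing later overlaps Percussion Overdub either.
Vocals Soundcheck starts before Chamber Soundcheck ends → Chamber Soundcheck and Vocals Soundcheck overlap.
Brass Overdub starts exactly when Chamber Soundcheck ends (back-to-back, no overlap), so nothing later overlaps Chamber Soundcheck either.
Brass Overdub starts before Vocals Soundcheck ends → Vocals Soundcheck and Brass Overdub overlap.
Tech Block starts after Vocals Soundcheck ends, so nothing later overlaps Vocals Soundcheck either.
Tech Block starts after Brass Overdub ends, so nothing later overlaps Brass Overdub either.
Dress Mixing starts before Tech Block ends → Tech Block and Dress Mixing overlap.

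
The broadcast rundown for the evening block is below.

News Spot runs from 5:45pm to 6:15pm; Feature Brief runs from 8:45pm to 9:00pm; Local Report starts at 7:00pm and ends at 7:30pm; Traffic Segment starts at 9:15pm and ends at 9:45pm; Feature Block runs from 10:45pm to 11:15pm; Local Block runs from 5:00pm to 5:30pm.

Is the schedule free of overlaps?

Yes

Sorted by start: Local Block, News Spot, Local Report, Feature Brief, Traffic Segment, Feature Block.
News Spot starts after Local Block ends; Local Block is clear from here.
Local Report starts after News Spot ends; News Spot is clear from here.
Feature Brief starts after Local Report ends; Local Report is clear from here.
Traffic Segment starts after Feature Brief ends; Feature Brief is clear from here.
Feature Block starts after Traffic Segment ends.
Every pair is clear; the schedule has no overlaps.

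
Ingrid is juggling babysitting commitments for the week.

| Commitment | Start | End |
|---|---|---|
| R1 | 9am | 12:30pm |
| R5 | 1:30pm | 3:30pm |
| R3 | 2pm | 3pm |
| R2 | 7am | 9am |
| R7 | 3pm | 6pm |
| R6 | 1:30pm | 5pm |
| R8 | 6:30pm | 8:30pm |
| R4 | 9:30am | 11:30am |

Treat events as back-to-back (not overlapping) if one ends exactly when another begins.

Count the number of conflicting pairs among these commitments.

Check each pair: they overlap iff neither finishes before the other starts.
Sorted by start: R2, R1, R4, R5, R6, R3, R7, R8.
R1 starts exactly when R2 ends (back-to-back, no overlap), so nothing later overlaps R2 either.
R4 starts before R1 ends → R1 and R4 overlap.
R5 starts after R1 ends, so nothing later overlaps R1 either.
R5 starts after R4 ends, so nothing later overlaps R4 either.
R6 starts before R5 ends → R5 and R6 overlap.
R3 starts before R5 ends → R5 and R3 overlap.
R7 starts before R5 ends → R5 and R7 overlap.
R8 starts after R5 ends.
R3 starts before R6 ends → R6 and R3 overlap.
R7 starts before R6 ends → R6 and R7 overlap.
R8 starts after R6 ends.
R7 starts exactly when R3 ends (back-to-back, no overlap), so nothing later overlaps R3 either.
R8 starts after R7 ends.
Overlapping pairs: R1 & R4, R3 & R5, R3 & R6, R5 & R6, R5 & R7, R6 & R7 — 6 in total.

6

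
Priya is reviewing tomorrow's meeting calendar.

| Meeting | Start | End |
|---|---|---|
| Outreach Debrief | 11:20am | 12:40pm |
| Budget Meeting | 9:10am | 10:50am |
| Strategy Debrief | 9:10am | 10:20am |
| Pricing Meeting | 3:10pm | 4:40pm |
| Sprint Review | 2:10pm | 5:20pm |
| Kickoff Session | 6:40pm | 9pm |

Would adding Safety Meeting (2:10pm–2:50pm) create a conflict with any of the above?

Yes — it overlaps Sprint Review

Budget Meeting: ends 10:50am at or before Safety Meeting starts 2:10pm → clear.
Strategy Debrief: ends 10:20am at or before Safety Meeting starts 2:10pm → clear.
Outreach Debrief: ends 12:40pm at or before Safety Meeting starts 2:10pm → clear.
Sprint Review: starts 2:10pm before Safety Meeting ends 2:50pm, and ends 5:20pm after Safety Meeting starts 2:10pm → overlap.
Pricing Meeting: starts 3:10pm at or after Safety Meeting ends 2:50pm → clear.
Kickoff Session: starts 6:40pm at or after Safety Meeting ends 2:50pm → clear.
Safety Meeting overlaps Sprint Review.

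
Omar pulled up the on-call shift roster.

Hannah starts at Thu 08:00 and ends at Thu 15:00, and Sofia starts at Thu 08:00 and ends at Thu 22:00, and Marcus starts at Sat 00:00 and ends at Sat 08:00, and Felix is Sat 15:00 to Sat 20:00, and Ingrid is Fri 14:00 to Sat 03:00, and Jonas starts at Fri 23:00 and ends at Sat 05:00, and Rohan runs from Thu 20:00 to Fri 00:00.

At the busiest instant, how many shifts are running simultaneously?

3

Sort all start/end points and keep a running count:
Thu 08:00 start Hannah → 1
Thu 08:00 start Sofia → 2
Thu 15:00 end Hannah → 1
Thu 20:00 start Rohan → 2
Thu 22:00 end Sofia → 1
Fri 00:00 end Rohan → 0
Fri 14:00 start Ingrid → 1
Fri 23:00 start Jonas → 2
Sat 00:00 start Marcus → 3
Sat 03:00 end Ingrid → 2
Sat 05:00 end Jonas → 1
Sat 08:00 end Marcus → 0
Sat 15:00 start Felix → 1
Sat 20:00 end Felix → 0
Peak is 3, at Sat 00:00 (Ingrid, Jonas, Marcus).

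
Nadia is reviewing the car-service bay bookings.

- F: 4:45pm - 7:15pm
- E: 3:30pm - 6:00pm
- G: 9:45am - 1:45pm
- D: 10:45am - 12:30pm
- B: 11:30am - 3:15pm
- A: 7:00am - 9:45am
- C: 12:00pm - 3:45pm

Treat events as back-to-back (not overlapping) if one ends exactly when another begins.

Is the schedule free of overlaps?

Check each pair: they overlap iff neither finishes before the other starts.
Sorted by start: A, G, D, B, C, E, F.
G starts exactly when A ends (back-to-back, no overlap); A is clear from here.
D starts before G ends → G and D overlap.
That's a conflict, so the schedule is not conflict-free.

No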